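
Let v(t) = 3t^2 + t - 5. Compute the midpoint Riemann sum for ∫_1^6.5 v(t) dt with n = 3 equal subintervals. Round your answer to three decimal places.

262.128

Δt = (6.5 − 1)/3 = 11/6.
Midpoints: 23/12, 3.75, 67/12.
v(23/12) = 7.9375, v(3.75) = 40.9375, v(67/12) = 4517/48.
Sum = Δt · [v(23/12) + v(3.75) + v(67/12)].
Sum ≈ 262.128.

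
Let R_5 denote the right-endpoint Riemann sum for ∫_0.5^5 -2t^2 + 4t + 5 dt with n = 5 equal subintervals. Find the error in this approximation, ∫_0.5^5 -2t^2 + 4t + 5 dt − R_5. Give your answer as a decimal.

Exact integral: ∫_0.5^5 f(t) dt = -11.25.
R_5 = -26.64.
Error = -11.25 − (-26.64) = 15.39.

15.39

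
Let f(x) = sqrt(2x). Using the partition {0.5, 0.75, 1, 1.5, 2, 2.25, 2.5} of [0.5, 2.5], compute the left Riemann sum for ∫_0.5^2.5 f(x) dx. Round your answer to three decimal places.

Subinterval widths: 0.25, 0.25, 0.5, 0.5, 0.25, 0.25.
Left endpoints: 0.5, 0.75, 1, 1.5, 2, 2.25.
f(0.5) ≈ 1.000, f(0.75) ≈ 1.225, f(1) ≈ 1.414, f(1.5) ≈ 1.732, f(2) ≈ 2.000, f(2.25) ≈ 2.121.
Sum = Σ Δx_i · f(x_i).
Sum ≈ 3.160.

3.160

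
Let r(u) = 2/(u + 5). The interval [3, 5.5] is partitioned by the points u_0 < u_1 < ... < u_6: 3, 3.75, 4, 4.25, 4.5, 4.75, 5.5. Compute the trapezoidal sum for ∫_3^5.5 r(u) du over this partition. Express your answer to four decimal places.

0.5443

Subinterval widths: 0.75, 0.25, 0.25, 0.25, 0.25, 0.75.
r(3) = 0.25, r(3.75) = 8/35, r(4) = 2/9, r(4.25) = 8/37, r(4.5) = 4/19, r(4.75) = 8/39, r(5.5) = 4/21.
On each subinterval the trapezoid contributes (Δu_i/2)·[r(u_{i-1}) + r(u_i)].
Sum ≈ 0.5443.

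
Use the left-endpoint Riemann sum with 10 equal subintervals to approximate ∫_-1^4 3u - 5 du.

Δu = (4 − (-1))/10 = 0.5.
Left endpoints: -1, -0.5, 0, 0.5, 1, 1.5, 2, 2.5, 3, 3.5.
f(-1) = -8, f(-0.5) = -6.5, f(0) = -5, f(0.5) = -3.5, f(1) = -2, f(1.5) = -0.5, f(2) = 1, f(2.5) = 2.5, f(3) = 4, f(3.5) = 5.5.
Sum = Δu · [f(-1) + f(-0.5) + f(0) + ...].
Sum = -6.25.

-6.25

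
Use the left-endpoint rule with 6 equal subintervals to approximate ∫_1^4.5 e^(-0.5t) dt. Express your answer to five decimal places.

1.15552

Δt = (4.5 − 1)/6 = 7/12.
Left endpoints: 1, 19/12, 13/6, 2.75, 10/3, 47/12.
f(1) ≈ 0.60653, f(19/12) ≈ 0.45309, f(13/6) ≈ 0.33847, f(2.75) ≈ 0.25284, f(10/3) ≈ 0.18888, f(47/12) ≈ 0.14109.
Sum = Δt · [f(1) + f(19/12) + f(13/6) + ...].
Sum ≈ 1.15552.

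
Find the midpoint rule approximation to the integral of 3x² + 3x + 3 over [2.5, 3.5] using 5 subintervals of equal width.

Δx = (3.5 − 2.5)/5 = 0.2.
Midpoints: 2.6, 2.8, 3, 3.2, 3.4.
f(2.6) = 31.08, f(2.8) = 34.92, f(3) = 39, f(3.2) = 43.32, f(3.4) = 47.88.
Sum = Δx · [f(2.6) + f(2.8) + f(3) + f(3.2) + f(3.4)].
Sum = 39.24.

39.24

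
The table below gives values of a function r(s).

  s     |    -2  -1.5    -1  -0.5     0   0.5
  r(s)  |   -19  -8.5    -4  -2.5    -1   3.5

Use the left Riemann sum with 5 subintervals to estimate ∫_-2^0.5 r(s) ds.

-17.5

Δs = 0.5.
Sum = 0.5·[(-19) + (-8.5) + (-4) + (-2.5) + (-1)] = -17.5.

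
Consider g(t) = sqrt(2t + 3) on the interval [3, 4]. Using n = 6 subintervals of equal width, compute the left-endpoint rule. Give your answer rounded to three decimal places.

3.134

Δt = (4 − 3)/6 = 1/6.
Left endpoints: 3, 19/6, 10/3, 3.5, 11/3, 23/6.
g(3) ≈ 3.000, g(19/6) ≈ 3.055, g(10/3) ≈ 3.109, g(3.5) ≈ 3.162, g(11/3) ≈ 3.215, g(23/6) ≈ 3.266.
Sum = Δt · [g(3) + g(19/6) + g(10/3) + ...].
Sum ≈ 3.134.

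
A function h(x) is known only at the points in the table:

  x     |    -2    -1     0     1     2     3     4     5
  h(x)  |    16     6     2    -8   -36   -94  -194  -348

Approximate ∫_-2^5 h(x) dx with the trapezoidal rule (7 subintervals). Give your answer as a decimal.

Δx = 1.
T_7 = (1/2)·[16 + 2·6 + 2·2 + 2·(-8) + 2·(-36) + 2·(-94) + 2·(-194) + (-348)] = -490.

-490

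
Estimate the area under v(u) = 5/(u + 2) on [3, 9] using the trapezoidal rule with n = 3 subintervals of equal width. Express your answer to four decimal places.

3.9942

Δu = (9 − 3)/3 = 2.
v(3) = 1, v(5) = 5/7, v(7) = 5/9, v(9) = 5/11.
T_3 = (Δu/2)·[v(u_0) + 2v(u_1) + 2v(u_2) + v(u_3)].
Sum ≈ 3.9942.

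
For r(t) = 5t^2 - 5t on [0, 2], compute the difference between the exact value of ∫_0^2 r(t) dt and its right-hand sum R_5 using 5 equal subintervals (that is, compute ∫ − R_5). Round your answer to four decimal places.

-2.2667

Exact integral: ∫_0^2 r(t) dt ≈ 3.333333.
R_5 = 5.6.
Error ≈ 3.333333 − 5.6 ≈ -2.2667.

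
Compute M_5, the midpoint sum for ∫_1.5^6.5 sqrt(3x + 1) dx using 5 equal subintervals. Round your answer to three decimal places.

17.772

Δx = (6.5 − 1.5)/5 = 1.
Midpoints: 2, 3, 4, 5, 6.
f(2) ≈ 2.646, f(3) ≈ 3.162, f(4) ≈ 3.606, f(5) ≈ 4.000, f(6) ≈ 4.359.
Sum = Δx · [f(2) + f(3) + f(4) + f(5) + f(6)].
Sum ≈ 17.772.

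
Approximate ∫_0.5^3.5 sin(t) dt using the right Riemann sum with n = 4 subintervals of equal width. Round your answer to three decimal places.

Δt = (3.5 − 0.5)/4 = 0.75.
Right endpoints: 1.25, 2, 2.75, 3.5.
f(1.25) ≈ 0.949, f(2) ≈ 0.909, f(2.75) ≈ 0.382, f(3.5) ≈ -0.351.
Sum = Δt · [f(1.25) + f(2) + f(2.75) + f(3.5)].
Sum ≈ 1.417.

1.417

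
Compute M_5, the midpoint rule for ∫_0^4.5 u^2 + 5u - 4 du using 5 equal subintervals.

62.69625

Δu = (4.5 − 0)/5 = 0.9.
Midpoints: 0.45, 1.35, 2.25, 3.15, 4.05.
f(0.45) = -1.5475, f(1.35) = 4.5725, f(2.25) = 12.3125, f(3.15) = 21.6725, f(4.05) = 32.6525.
Sum = Δu · [f(0.45) + f(1.35) + f(2.25) + f(3.15) + f(4.05)].
Sum = 62.69625.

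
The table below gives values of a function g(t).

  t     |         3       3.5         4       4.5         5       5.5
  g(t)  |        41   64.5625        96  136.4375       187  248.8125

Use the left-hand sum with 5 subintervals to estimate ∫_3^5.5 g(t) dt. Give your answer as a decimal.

262.5

Δt = 0.5.
Sum = 0.5·[41 + 64.5625 + 96 + 136.4375 + 187] = 262.5.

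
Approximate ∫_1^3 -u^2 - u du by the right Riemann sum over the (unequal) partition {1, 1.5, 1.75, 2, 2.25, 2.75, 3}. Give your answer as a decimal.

Subinterval widths: 0.5, 0.25, 0.25, 0.25, 0.5, 0.25.
Right endpoints: 1.5, 1.75, 2, 2.25, 2.75, 3.
f(1.5) = -3.75, f(1.75) = -4.8125, f(2) = -6, f(2.25) = -7.3125, f(2.75) = -10.3125, f(3) = -12.
Sum = Σ Δu_i · f(u_i).
Sum = -14.5625.

-14.5625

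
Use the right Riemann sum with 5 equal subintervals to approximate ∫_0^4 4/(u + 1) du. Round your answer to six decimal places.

5.351628

Δu = (4 − 0)/5 = 0.8.
Right endpoints: 0.8, 1.6, 2.4, 3.2, 4.
f(0.8) = 20/9, f(1.6) = 20/13, f(2.4) = 20/17, f(3.2) = 20/21, f(4) = 0.8.
Sum = Δu · [f(0.8) + f(1.6) + f(2.4) + f(3.2) + f(4)].
Sum ≈ 5.351628.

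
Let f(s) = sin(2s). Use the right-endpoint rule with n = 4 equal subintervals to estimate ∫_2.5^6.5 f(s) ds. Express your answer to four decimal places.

0.4893

Δs = (6.5 − 2.5)/4 = 1.
Right endpoints: 3.5, 4.5, 5.5, 6.5.
f(3.5) ≈ 0.6570, f(4.5) ≈ 0.4121, f(5.5) ≈ -1.0000, f(6.5) ≈ 0.4202.
Sum = Δs · [f(3.5) + f(4.5) + f(5.5) + f(6.5)].
Sum ≈ 0.4893.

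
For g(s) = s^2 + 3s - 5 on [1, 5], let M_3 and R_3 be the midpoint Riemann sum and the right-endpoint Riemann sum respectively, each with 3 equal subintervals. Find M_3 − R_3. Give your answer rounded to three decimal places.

M_3 ≈ 56.74074.
R_3 ≈ 82.51852.
M_3 − R_3 ≈ -25.778.

-25.778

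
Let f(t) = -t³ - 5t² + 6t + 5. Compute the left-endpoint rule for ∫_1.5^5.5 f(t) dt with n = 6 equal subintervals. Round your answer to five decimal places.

Δt = (5.5 − 1.5)/6 = 2/3.
Left endpoints: 1.5, 13/6, 17/6, 3.5, 25/6, 29/6.
f(1.5) = -0.625, f(13/6) = -3379/216, f(17/6) = -8831/216, f(3.5) = -78.125, f(25/6) = -27895/216, f(29/6) = -42275/216.
Sum = Δt · [f(1.5) + f(13/6) + f(17/6) + ...].
Sum ≈ -306.75926.

-306.75926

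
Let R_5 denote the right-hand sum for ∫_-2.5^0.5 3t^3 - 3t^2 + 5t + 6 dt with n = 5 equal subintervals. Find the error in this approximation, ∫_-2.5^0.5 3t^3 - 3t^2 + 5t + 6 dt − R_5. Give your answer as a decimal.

Exact integral: ∫_-2.5^0.5 f(t) dt = -42.
R_5 = -20.085.
Error = -42 − (-20.085) = -21.915.

-21.915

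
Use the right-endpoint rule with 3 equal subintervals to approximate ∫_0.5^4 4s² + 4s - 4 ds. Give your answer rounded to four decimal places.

Δs = (4 − 0.5)/3 = 7/6.
Right endpoints: 5/3, 17/6, 4.
f(5/3) = 124/9, f(17/6) = 355/9, f(4) = 76.
Sum = Δs · [f(5/3) + f(17/6) + f(4)].
Sum ≈ 150.7593.

150.7593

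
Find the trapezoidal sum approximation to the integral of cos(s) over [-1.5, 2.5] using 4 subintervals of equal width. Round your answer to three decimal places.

Δs = (2.5 − (-1.5))/4 = 1.
f(-1.5) ≈ 0.071, f(-0.5) ≈ 0.878, f(0.5) ≈ 0.878, f(1.5) ≈ 0.071, f(2.5) ≈ -0.801.
T_4 = (Δs/2)·[f(s_0) + 2f(s_1) + 2f(s_2) + 2f(s_3) + f(s_4)].
Sum ≈ 1.461.

1.461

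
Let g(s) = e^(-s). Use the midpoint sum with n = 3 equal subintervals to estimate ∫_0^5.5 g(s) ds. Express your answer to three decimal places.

0.869

Δs = (5.5 − 0)/3 = 11/6.
Midpoints: 11/12, 2.75, 55/12.
g(11/12) ≈ 0.400, g(2.75) ≈ 0.064, g(55/12) ≈ 0.010.
Sum = Δs · [g(11/12) + g(2.75) + g(55/12)].
Sum ≈ 0.869.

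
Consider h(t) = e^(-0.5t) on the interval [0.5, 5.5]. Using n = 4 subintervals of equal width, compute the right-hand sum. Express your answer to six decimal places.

1.029191

Δt = (5.5 − 0.5)/4 = 1.25.
Right endpoints: 1.75, 3, 4.25, 5.5.
h(1.75) ≈ 0.416862, h(3) ≈ 0.223130, h(4.25) ≈ 0.119433, h(5.5) ≈ 0.063928.
Sum = Δt · [h(1.75) + h(3) + h(4.25) + h(5.5)].
Sum ≈ 1.029191.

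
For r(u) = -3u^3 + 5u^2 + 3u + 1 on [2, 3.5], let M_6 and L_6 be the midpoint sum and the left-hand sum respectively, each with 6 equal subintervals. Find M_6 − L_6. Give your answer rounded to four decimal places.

M_6 ≈ -28.392578.
L_6 = -21.49609375.
M_6 − L_6 ≈ -6.8965.

-6.8965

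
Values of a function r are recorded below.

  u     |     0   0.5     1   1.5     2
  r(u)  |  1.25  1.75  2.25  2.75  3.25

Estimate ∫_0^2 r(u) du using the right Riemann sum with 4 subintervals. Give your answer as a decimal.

5

Δu = 0.5.
Sum = 0.5·[1.75 + 2.25 + 2.75 + 3.25] = 5.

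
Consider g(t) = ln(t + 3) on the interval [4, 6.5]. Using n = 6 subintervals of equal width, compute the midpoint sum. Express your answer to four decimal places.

Δt = (6.5 − 4)/6 = 5/12.
Midpoints: 101/24, 4.625, 121/24, 131/24, 5.875, 151/24.
g(101/24) ≈ 1.9752, g(4.625) ≈ 2.0314, g(121/24) ≈ 2.0846, g(131/24) ≈ 2.1352, g(5.875) ≈ 2.1832, g(151/24) ≈ 2.2291.
Sum = Δt · [g(101/24) + g(4.625) + g(121/24) + ...].
Sum ≈ 5.2662.

5.2662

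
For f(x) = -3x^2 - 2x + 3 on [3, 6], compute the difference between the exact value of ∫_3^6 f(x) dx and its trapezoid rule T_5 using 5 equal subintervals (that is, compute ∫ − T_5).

Exact integral: ∫_3^6 f(x) dx = -207.
T_5 = -207.54.
Error = -207 − (-207.54) = 0.54.

0.54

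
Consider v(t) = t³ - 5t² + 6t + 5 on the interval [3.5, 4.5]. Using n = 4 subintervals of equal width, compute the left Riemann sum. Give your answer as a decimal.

11.875

Δt = (4.5 − 3.5)/4 = 0.25.
Left endpoints: 3.5, 3.75, 4, 4.25.
v(3.5) = 7.625, v(3.75) = 9.921875, v(4) = 13, v(4.25) = 16.953125.
Sum = Δt · [v(3.5) + v(3.75) + v(4) + v(4.25)].
Sum = 11.875.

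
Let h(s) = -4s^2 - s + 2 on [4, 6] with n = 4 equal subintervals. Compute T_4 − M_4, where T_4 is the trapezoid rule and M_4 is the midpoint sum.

-0.5

T_4 = -209.
M_4 = -208.5.
T_4 − M_4 = -0.5.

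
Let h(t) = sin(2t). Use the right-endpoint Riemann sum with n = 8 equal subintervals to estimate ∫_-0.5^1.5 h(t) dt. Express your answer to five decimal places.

Δt = (1.5 − (-0.5))/8 = 0.25.
Right endpoints: -0.25, 0, 0.25, 0.5, 0.75, 1, 1.25, 1.5.
h(-0.25) ≈ -0.47943, h(0) ≈ 0.00000, h(0.25) ≈ 0.47943, h(0.5) ≈ 0.84147, h(0.75) ≈ 0.99749, h(1) ≈ 0.90930, h(1.25) ≈ 0.59847, h(1.5) ≈ 0.14112.
Sum = Δt · [h(-0.25) + h(0) + h(0.25) + ...].
Sum ≈ 0.87196.

0.87196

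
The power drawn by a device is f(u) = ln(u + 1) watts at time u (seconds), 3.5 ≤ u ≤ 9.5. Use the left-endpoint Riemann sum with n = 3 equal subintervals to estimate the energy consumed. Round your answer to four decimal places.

11.0319

Δu = (9.5 − 3.5)/3 = 2.
Left endpoints: 3.5, 5.5, 7.5.
f(3.5) ≈ 1.5041, f(5.5) ≈ 1.8718, f(7.5) ≈ 2.1401.
Sum = Δu · [f(3.5) + f(5.5) + f(7.5)].
Sum ≈ 11.0319.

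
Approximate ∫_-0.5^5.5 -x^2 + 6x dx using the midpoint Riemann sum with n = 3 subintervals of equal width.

36.5

Δx = (5.5 − (-0.5))/3 = 2.
Midpoints: 0.5, 2.5, 4.5.
f(0.5) = 2.75, f(2.5) = 8.75, f(4.5) = 6.75.
Sum = Δx · [f(0.5) + f(2.5) + f(4.5)].
Sum = 36.5.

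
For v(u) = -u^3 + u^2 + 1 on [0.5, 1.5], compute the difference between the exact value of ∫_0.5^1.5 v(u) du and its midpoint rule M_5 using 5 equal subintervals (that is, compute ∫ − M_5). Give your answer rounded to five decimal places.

Exact integral: ∫_0.5^1.5 v(u) du ≈ 0.8333333.
M_5 = 0.84.
Error ≈ 0.8333333 − 0.84 ≈ -0.00667.

-0.00667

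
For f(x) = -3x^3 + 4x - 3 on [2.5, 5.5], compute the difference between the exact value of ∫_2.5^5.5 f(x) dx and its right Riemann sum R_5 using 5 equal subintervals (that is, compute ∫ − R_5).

138.555

Exact integral: ∫_2.5^5.5 f(x) dx = -618.
R_5 = -756.555.
Error = -618 − (-756.555) = 138.555.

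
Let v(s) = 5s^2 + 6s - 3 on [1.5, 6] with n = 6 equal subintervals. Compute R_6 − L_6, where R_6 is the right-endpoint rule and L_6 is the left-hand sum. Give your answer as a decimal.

146.8125

R_6 = 517.640625.
L_6 = 370.828125.
R_6 − L_6 = 146.8125.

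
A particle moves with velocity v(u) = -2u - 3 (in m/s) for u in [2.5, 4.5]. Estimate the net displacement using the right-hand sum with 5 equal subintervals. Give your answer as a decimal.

Δu = (4.5 − 2.5)/5 = 0.4.
Right endpoints: 2.9, 3.3, 3.7, 4.1, 4.5.
v(2.9) = -8.8, v(3.3) = -9.6, v(3.7) = -10.4, v(4.1) = -11.2, v(4.5) = -12.
Sum = Δu · [v(2.9) + v(3.3) + v(3.7) + v(4.1) + v(4.5)].
Sum = -20.8.

-20.8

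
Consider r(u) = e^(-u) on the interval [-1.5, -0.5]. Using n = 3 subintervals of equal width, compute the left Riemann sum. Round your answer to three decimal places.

Δu = (-0.5 − (-1.5))/3 = 1/3.
Left endpoints: -1.5, -7/6, -5/6.
r(-1.5) ≈ 4.482, r(-7/6) ≈ 3.211, r(-5/6) ≈ 2.301.
Sum = Δu · [r(-1.5) + r(-7/6) + r(-5/6)].
Sum ≈ 3.331.

3.331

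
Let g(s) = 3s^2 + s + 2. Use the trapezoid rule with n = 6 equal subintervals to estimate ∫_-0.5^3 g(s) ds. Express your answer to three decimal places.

Δs = (3 − (-0.5))/6 = 7/12.
g(-0.5) = 2.25, g(1/12) = 101/48, g(2/3) = 4, g(1.25) = 7.9375, g(11/6) = 167/12, g(29/12) = 21.9375, g(3) = 32.
T_6 = (Δs/2)·[g(s_0) + 2g(s_1) + ... + 2g(s_{5}) + g(s_6)].
Sum ≈ 39.095.

39.095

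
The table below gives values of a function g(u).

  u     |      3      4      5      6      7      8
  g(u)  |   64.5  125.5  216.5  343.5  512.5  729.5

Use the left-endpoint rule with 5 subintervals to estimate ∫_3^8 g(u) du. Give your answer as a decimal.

1262.5

Δu = 1.
Sum = 1·[64.5 + 125.5 + 216.5 + 343.5 + 512.5] = 1262.5.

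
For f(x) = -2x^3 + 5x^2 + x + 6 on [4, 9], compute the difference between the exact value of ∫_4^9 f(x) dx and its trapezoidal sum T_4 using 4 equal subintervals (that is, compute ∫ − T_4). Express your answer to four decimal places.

44.2708

Exact integral: ∫_4^9 f(x) dx ≈ -1981.666667.
T_4 = -2025.9375.
Error ≈ -1981.666667 − (-2025.9375) ≈ 44.2708.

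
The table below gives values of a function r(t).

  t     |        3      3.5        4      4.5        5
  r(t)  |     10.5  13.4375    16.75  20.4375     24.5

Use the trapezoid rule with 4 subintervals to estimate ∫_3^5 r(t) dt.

34.0625

Δt = 0.5.
T_4 = (0.5/2)·[10.5 + 2·13.4375 + 2·16.75 + 2·20.4375 + 24.5] = 34.0625.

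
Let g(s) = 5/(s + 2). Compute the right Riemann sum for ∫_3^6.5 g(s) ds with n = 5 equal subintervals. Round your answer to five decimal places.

Δs = (6.5 − 3)/5 = 0.7.
Right endpoints: 3.7, 4.4, 5.1, 5.8, 6.5.
g(3.7) = 50/57, g(4.4) = 0.78125, g(5.1) = 50/71, g(5.8) = 25/39, g(6.5) = 10/17.
Sum = Δs · [g(3.7) + g(4.4) + g(5.1) + g(5.8) + g(6.5)].
Sum ≈ 2.51435.

2.51435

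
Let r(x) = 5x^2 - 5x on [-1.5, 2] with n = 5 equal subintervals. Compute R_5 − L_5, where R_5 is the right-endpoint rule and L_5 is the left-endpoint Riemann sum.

-6.125

R_5 = 12.95.
L_5 = 19.075.
R_5 − L_5 = -6.125.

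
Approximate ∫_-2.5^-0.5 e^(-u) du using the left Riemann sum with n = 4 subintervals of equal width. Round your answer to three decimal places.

13.386

Δu = (-0.5 − (-2.5))/4 = 0.5.
Left endpoints: -2.5, -2, -1.5, -1.
f(-2.5) ≈ 12.182, f(-2) ≈ 7.389, f(-1.5) ≈ 4.482, f(-1) ≈ 2.718.
Sum = Δu · [f(-2.5) + f(-2) + f(-1.5) + f(-1)].
Sum ≈ 13.386.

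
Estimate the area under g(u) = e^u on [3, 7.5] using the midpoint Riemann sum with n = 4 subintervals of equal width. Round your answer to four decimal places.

Δu = (7.5 − 3)/4 = 1.125.
Midpoints: 3.5625, 4.6875, 5.8125, 6.9375.
g(3.5625) ≈ 35.2512, g(4.6875) ≈ 108.5814, g(5.8125) ≈ 334.4542, g(6.9375) ≈ 1030.1915.
Sum = Δu · [g(3.5625) + g(4.6875) + g(5.8125) + g(6.9375)].
Sum ≈ 1697.0381.

1697.0381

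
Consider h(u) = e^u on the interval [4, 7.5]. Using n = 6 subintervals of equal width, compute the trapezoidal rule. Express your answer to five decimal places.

Δu = (7.5 − 4)/6 = 7/12.
h(4) ≈ 54.59815, h(55/12) ≈ 97.83998, h(31/6) ≈ 175.32943, h(5.75) ≈ 314.19066, h(19/3) ≈ 563.03024, h(83/12) ≈ 1008.95121, h(7.5) ≈ 1808.04241.
T_6 = (Δu/2)·[h(u_0) + 2h(u_1) + ... + 2h(u_{5}) + h(u_6)].
Sum ≈ 1802.88605.

1802.88605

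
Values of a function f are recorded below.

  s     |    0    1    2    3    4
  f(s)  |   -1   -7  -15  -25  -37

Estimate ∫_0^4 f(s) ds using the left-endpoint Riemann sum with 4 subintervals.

-48

Δs = 1.
Sum = 1·[(-1) + (-7) + (-15) + (-25)] = -48.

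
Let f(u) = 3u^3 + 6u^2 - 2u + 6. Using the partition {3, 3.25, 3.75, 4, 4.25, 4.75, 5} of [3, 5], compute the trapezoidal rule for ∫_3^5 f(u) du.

Subinterval widths: 0.25, 0.5, 0.25, 0.25, 0.5, 0.25.
f(3) = 135, f(3.25) = 165.859375, f(3.75) = 241.078125, f(4) = 286, f(4.25) = 336.171875, f(4.75) = 453.390625, f(5) = 521.
On each subinterval the trapezoid contributes (Δu_i/2)·[f(u_{i-1}) + f(u_i)].
Sum = 602.1875.

602.1875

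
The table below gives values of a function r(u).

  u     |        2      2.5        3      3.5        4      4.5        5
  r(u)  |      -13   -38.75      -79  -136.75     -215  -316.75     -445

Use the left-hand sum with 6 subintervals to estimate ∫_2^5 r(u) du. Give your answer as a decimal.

Δu = 0.5.
Sum = 0.5·[(-13) + (-38.75) + (-79) + (-136.75) + (-215) + (-316.75)] = -399.625.

-399.625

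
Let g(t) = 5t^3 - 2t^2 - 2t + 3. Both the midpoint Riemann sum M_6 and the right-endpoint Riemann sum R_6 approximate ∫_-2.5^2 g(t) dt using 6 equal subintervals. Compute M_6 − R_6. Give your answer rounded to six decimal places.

-38.970703

M_6 ≈ -27.61523438.
R_6 = 11.35546875.
M_6 − R_6 ≈ -38.970703.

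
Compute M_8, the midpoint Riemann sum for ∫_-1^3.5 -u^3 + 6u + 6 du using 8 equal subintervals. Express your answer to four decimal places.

Δu = (3.5 − (-1))/8 = 0.5625.
Midpoints: -0.71875, -0.15625, 0.40625, 0.96875, 1.53125, 2.09375, 2.65625, 3.21875.
f(-0.71875) = 67463/32768, f(-0.15625) = 166013/32768, f(0.40625) = 274283/32768, f(0.96875) = 357281/32768, f(1.53125) = 380015/32768, f(2.09375) = 307493/32768, f(2.65625) = 104723/32768, f(3.21875) = -263287/32768.
Sum = Δu · [f(-0.71875) + f(-0.15625) + f(0.40625) + ...].
Sum ≈ 23.9293.

23.9293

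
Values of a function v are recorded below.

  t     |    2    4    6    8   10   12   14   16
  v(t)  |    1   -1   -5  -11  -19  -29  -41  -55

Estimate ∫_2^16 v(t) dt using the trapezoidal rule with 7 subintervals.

-266

Δt = 2.
T_7 = (2/2)·[1 + 2·(-1) + 2·(-5) + 2·(-11) + 2·(-19) + 2·(-29) + 2·(-41) + (-55)] = -266.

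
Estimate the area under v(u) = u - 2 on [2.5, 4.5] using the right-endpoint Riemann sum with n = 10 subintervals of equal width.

Δu = (4.5 − 2.5)/10 = 0.2.
Right endpoints: 2.7, 2.9, 3.1, 3.3, 3.5, 3.7, 3.9, 4.1, 4.3, 4.5.
v(2.7) = 0.7, v(2.9) = 0.9, v(3.1) = 1.1, v(3.3) = 1.3, v(3.5) = 1.5, v(3.7) = 1.7, v(3.9) = 1.9, v(4.1) = 2.1, v(4.3) = 2.3, v(4.5) = 2.5.
Sum = Δu · [v(2.7) + v(2.9) + v(3.1) + ...].
Sum = 3.2.

3.2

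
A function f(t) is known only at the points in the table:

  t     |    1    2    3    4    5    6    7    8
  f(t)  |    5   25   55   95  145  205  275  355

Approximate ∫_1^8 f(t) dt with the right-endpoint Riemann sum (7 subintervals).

Δt = 1.
Sum = 1·[25 + 55 + 95 + 145 + 205 + 275 + 355] = 1155.

1155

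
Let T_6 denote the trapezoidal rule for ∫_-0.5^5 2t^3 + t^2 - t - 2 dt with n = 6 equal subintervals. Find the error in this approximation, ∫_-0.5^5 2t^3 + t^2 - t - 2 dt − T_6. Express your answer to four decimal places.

Exact integral: ∫_-0.5^5 f(t) dt ≈ 330.802083.
T_6 ≈ 341.970775.
Error ≈ 330.802083 − 341.970775 ≈ -11.1687.

-11.1687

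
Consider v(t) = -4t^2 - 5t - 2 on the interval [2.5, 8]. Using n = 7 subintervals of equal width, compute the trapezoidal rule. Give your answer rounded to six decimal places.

Δt = (8 − 2.5)/7 = 11/14.
v(2.5) = -39.5, v(23/7) = -3019/49, v(57/14) = -8689/98, v(34/7) = -5912/49, v(79/14) = -15443/98, v(45/7) = -9773/49, v(101/14) = -24133/98, v(8) = -298.
T_7 = (Δt/2)·[v(t_0) + 2v(t_1) + ... + 2v(t_{6}) + v(t_7)].
Sum ≈ -819.471939.

-819.471939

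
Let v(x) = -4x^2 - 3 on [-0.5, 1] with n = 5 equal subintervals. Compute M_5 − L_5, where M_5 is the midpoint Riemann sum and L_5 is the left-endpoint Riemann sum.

-0.315

M_5 = -5.955.
L_5 = -5.64.
M_5 − L_5 = -0.315.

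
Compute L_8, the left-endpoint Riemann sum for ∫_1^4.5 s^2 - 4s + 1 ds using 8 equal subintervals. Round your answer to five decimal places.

-5.99512

Δs = (4.5 − 1)/8 = 0.4375.
Left endpoints: 1, 1.4375, 1.875, 2.3125, 2.75, 3.1875, 3.625, 4.0625.
f(1) = -2, f(1.4375) = -2.68359375, f(1.875) = -2.984375, f(2.3125) = -2.90234375, f(2.75) = -2.4375, f(3.1875) = -1.58984375, f(3.625) = -0.359375, f(4.0625) = 1.25390625.
Sum = Δs · [f(1) + f(1.4375) + f(1.875) + ...].
Sum ≈ -5.99512.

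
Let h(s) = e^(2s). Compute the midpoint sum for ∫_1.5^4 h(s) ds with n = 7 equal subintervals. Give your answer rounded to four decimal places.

1449.4265

Δs = (4 − 1.5)/7 = 5/14.
Midpoints: 47/28, 57/28, 67/28, 2.75, 87/28, 97/28, 107/28.
h(47/28) ≈ 28.7071, h(57/28) ≈ 58.6407, h(67/28) ≈ 119.7869, h(2.75) ≈ 244.6919, h(87/28) ≈ 499.8388, h(97/28) ≈ 1021.0343, h(107/28) ≈ 2085.6944.
Sum = Δs · [h(47/28) + h(57/28) + h(67/28) + ...].
Sum ≈ 1449.4265.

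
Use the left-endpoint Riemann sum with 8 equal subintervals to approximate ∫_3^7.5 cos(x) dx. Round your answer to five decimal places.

Δx = (7.5 − 3)/8 = 0.5625.
Left endpoints: 3, 3.5625, 4.125, 4.6875, 5.25, 5.8125, 6.375, 6.9375.
f(3) ≈ -0.98999, f(3.5625) ≈ -0.91272, f(4.125) ≈ -0.55419, f(4.6875) ≈ -0.02489, f(5.25) ≈ 0.51209, f(5.8125) ≈ 0.89126, f(6.375) ≈ 0.99579, f(6.9375) ≈ 0.79347.
Sum = Δx · [f(3) + f(3.5625) + f(4.125) + ...].
Sum ≈ 0.39983.

0.39983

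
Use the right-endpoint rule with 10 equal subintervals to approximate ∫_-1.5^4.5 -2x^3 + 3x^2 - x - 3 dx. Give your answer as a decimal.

Δx = (4.5 − (-1.5))/10 = 0.6.
Right endpoints: -0.9, -0.3, 0.3, 0.9, 1.5, 2.1, 2.7, 3.3, 3.9, 4.5.
f(-0.9) = 1.788, f(-0.3) = -2.376, f(0.3) = -3.084, f(0.9) = -2.928, f(1.5) = -4.5, f(2.1) = -10.392, f(2.7) = -23.196, f(3.3) = -45.504, f(3.9) = -79.908, f(4.5) = -129.
Sum = Δx · [f(-0.9) + f(-0.3) + f(0.3) + ...].
Sum = -179.46.

-179.46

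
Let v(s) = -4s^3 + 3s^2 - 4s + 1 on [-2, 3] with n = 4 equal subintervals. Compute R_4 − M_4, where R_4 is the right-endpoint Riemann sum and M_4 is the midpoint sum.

R_4 = -129.53125.
M_4 = -33.046875.
R_4 − M_4 = -96.484375.

-96.484375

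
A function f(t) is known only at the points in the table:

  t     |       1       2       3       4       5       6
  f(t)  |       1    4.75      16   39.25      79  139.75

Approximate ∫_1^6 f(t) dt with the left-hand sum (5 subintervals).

Δt = 1.
Sum = 1·[1 + 4.75 + 16 + 39.25 + 79] = 140.

140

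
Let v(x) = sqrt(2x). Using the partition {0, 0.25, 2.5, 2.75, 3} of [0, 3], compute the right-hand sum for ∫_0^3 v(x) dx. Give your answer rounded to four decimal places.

6.4066

Subinterval widths: 0.25, 2.25, 0.25, 0.25.
Right endpoints: 0.25, 2.5, 2.75, 3.
v(0.25) ≈ 0.7071, v(2.5) ≈ 2.2361, v(2.75) ≈ 2.3452, v(3) ≈ 2.4495.
Sum = Σ Δx_i · v(x_i).
Sum ≈ 6.4066.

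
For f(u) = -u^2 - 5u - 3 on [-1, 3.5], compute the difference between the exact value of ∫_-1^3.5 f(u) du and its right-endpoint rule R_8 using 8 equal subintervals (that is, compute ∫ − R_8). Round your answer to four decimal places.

9.7295

Exact integral: ∫_-1^3.5 f(u) du = -56.25.
R_8 ≈ -65.979492.
Error ≈ -56.25 − (-65.979492) ≈ 9.7295.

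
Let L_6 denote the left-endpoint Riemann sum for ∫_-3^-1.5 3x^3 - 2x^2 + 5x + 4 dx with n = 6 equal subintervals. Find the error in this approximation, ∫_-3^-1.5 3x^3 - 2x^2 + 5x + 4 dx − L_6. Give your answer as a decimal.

Exact integral: ∫_-3^-1.5 f(x) dx = -83.578125.
L_6 = -95.41015625.
Error = -83.578125 − (-95.41015625) = 11.83203125.

11.83203125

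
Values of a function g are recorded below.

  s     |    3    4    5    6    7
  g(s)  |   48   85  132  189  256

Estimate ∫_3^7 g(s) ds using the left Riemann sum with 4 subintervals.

454

Δs = 1.
Sum = 1·[48 + 85 + 132 + 189] = 454.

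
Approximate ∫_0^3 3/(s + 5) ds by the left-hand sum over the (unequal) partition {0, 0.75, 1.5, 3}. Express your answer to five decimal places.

1.53361

Subinterval widths: 0.75, 0.75, 1.5.
Left endpoints: 0, 0.75, 1.5.
f(0) = 0.6, f(0.75) = 12/23, f(1.5) = 6/13.
Sum = Σ Δs_i · f(s_i).
Sum ≈ 1.53361.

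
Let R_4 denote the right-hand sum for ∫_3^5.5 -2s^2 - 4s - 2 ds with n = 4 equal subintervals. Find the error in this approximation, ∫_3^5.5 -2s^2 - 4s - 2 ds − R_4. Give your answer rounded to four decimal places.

Exact integral: ∫_3^5.5 f(s) ds ≈ -140.416667.
R_4 = -157.1484375.
Error ≈ -140.416667 − (-157.1484375) ≈ 16.7318.

16.7318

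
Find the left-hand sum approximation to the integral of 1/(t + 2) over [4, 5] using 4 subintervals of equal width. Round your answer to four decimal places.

0.1572

Δt = (5 − 4)/4 = 0.25.
Left endpoints: 4, 4.25, 4.5, 4.75.
f(4) = 1/6, f(4.25) = 0.16, f(4.5) = 2/13, f(4.75) = 4/27.
Sum = Δt · [f(4) + f(4.25) + f(4.5) + f(4.75)].
Sum ≈ 0.1572.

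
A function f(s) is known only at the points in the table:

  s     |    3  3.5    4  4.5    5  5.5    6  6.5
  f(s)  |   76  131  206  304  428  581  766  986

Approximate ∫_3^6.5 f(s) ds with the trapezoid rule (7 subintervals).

1473.5

Δs = 0.5.
T_7 = (0.5/2)·[76 + 2·131 + 2·206 + 2·304 + 2·428 + 2·581 + 2·766 + 986] = 1473.5.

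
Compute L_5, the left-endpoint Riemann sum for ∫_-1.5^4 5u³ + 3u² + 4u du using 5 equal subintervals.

212.6025

Δu = (4 − (-1.5))/5 = 1.1.
Left endpoints: -1.5, -0.4, 0.7, 1.8, 2.9.
f(-1.5) = -16.125, f(-0.4) = -1.44, f(0.7) = 5.985, f(1.8) = 46.08, f(2.9) = 158.775.
Sum = Δu · [f(-1.5) + f(-0.4) + f(0.7) + f(1.8) + f(2.9)].
Sum = 212.6025.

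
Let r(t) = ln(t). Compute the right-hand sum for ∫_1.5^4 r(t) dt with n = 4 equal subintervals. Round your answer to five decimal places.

Δt = (4 − 1.5)/4 = 0.625.
Right endpoints: 2.125, 2.75, 3.375, 4.
r(2.125) ≈ 0.75377, r(2.75) ≈ 1.01160, r(3.375) ≈ 1.21640, r(4) ≈ 1.38629.
Sum = Δt · [r(2.125) + r(2.75) + r(3.375) + r(4)].
Sum ≈ 2.73004.

2.73004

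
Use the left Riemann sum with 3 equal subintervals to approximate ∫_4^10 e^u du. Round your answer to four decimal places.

Δu = (10 − 4)/3 = 2.
Left endpoints: 4, 6, 8.
f(4) ≈ 54.5982, f(6) ≈ 403.4288, f(8) ≈ 2980.9580.
Sum = Δu · [f(4) + f(6) + f(8)].
Sum ≈ 6877.9699.

6877.9699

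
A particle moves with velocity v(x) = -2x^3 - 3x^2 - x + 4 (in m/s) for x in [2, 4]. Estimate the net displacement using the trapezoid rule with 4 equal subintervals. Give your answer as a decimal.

Δx = (4 − 2)/4 = 0.5.
v(2) = -26, v(2.5) = -48.5, v(3) = -80, v(3.5) = -122, v(4) = -176.
T_4 = (Δx/2)·[v(x_0) + 2v(x_1) + 2v(x_2) + 2v(x_3) + v(x_4)].
Sum = -175.75.

-175.75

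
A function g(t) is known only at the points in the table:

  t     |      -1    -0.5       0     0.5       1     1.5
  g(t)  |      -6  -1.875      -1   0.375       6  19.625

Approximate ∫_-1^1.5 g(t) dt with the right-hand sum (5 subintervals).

Δt = 0.5.
Sum = 0.5·[(-1.875) + (-1) + 0.375 + 6 + 19.625] = 11.5625.

11.5625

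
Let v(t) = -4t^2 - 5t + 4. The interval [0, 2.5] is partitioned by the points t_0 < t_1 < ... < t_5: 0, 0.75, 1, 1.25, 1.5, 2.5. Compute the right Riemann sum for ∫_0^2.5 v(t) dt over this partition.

Subinterval widths: 0.75, 0.25, 0.25, 0.25, 1.
Right endpoints: 0.75, 1, 1.25, 1.5, 2.5.
v(0.75) = -2, v(1) = -5, v(1.25) = -8.5, v(1.5) = -12.5, v(2.5) = -33.5.
Sum = Σ Δt_i · v(t_i).
Sum = -41.5.

-41.5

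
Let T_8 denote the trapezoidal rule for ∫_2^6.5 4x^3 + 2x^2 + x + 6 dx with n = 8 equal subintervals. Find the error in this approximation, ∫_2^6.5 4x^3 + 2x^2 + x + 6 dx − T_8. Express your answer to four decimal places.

Exact integral: ∫_2^6.5 f(x) dx = 1992.9375.
T_8 ≈ 2005.514648.
Error ≈ 1992.9375 − 2005.514648 ≈ -12.5771.

-12.5771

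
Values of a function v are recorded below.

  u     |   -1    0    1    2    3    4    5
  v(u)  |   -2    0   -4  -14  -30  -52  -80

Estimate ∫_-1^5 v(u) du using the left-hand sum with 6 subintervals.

Δu = 1.
Sum = 1·[(-2) + 0 + (-4) + (-14) + (-30) + (-52)] = -102.

-102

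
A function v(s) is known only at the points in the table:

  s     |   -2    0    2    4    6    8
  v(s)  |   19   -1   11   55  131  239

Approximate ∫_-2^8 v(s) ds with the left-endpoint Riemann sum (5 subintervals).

430

Δs = 2.
Sum = 2·[19 + (-1) + 11 + 55 + 131] = 430.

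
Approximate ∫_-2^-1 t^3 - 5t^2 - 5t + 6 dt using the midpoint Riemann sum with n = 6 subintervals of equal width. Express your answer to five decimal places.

Δt = (-1 − (-2))/6 = 1/6.
Midpoints: -23/12, -1.75, -19/12, -17/12, -1.25, -13/12.
f(-23/12) = -16979/1728, f(-1.75) = -5.921875, f(-19/12) = -4471/1728, f(-17/12) = 355/1728, f(-1.25) = 2.484375, f(-13/12) = 7391/1728.
Sum = Δt · [f(-23/12) + f(-1.75) + f(-19/12) + ...].
Sum ≈ -1.89468.

-1.89468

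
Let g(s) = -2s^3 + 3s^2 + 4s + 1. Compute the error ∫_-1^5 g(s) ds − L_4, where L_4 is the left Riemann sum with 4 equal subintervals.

Exact integral: ∫_-1^5 g(s) ds = -132.
L_4 = -35.25.
Error = -132 − (-35.25) = -96.75.

-96.75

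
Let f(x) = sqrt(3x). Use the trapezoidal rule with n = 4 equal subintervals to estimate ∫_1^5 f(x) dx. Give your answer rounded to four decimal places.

11.7161

Δx = (5 − 1)/4 = 1.
f(1) ≈ 1.7321, f(2) ≈ 2.4495, f(3) ≈ 3.0000, f(4) ≈ 3.4641, f(5) ≈ 3.8730.
T_4 = (Δx/2)·[f(x_0) + 2f(x_1) + 2f(x_2) + 2f(x_3) + f(x_4)].
Sum ≈ 11.7161.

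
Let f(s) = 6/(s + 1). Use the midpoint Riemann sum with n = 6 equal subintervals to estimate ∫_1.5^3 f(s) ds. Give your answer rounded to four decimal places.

Δs = (3 − 1.5)/6 = 0.25.
Midpoints: 1.625, 1.875, 2.125, 2.375, 2.625, 2.875.
f(1.625) = 16/7, f(1.875) = 48/23, f(2.125) = 1.92, f(2.375) = 16/9, f(2.625) = 48/29, f(2.875) = 48/31.
Sum = Δs · [f(1.625) + f(1.875) + f(2.125) + ...].
Sum ≈ 2.8185.

2.8185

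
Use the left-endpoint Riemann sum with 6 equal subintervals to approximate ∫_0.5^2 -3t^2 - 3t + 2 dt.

Δt = (2 − 0.5)/6 = 0.25.
Left endpoints: 0.5, 0.75, 1, 1.25, 1.5, 1.75.
f(0.5) = -0.25, f(0.75) = -1.9375, f(1) = -4, f(1.25) = -6.4375, f(1.5) = -9.25, f(1.75) = -12.4375.
Sum = Δt · [f(0.5) + f(0.75) + f(1) + ...].
Sum = -8.578125.

-8.578125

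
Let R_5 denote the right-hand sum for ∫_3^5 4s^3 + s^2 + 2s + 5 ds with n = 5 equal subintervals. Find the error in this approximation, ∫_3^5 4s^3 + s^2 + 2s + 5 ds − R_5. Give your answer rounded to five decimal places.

-85.01333

Exact integral: ∫_3^5 f(s) ds ≈ 602.6666667.
R_5 = 687.68.
Error ≈ 602.6666667 − 687.68 ≈ -85.01333.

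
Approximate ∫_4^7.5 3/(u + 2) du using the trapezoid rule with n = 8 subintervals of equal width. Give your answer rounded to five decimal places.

Δu = (7.5 − 4)/8 = 0.4375.
f(4) = 0.5, f(4.4375) = 48/103, f(4.875) = 24/55, f(5.3125) = 16/39, f(5.75) = 12/31, f(6.1875) = 48/131, f(6.625) = 8/23, f(7.0625) = 48/145, f(7.5) = 6/19.
T_8 = (Δu/2)·[f(u_0) + 2f(u_1) + ... + 2f(u_{7}) + f(u_8)].
Sum ≈ 1.37940.

1.37940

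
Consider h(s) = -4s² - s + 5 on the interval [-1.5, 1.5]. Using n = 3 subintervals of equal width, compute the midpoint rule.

7

Δs = (1.5 − (-1.5))/3 = 1.
Midpoints: -1, 0, 1.
h(-1) = 2, h(0) = 5, h(1) = 0.
Sum = Δs · [h(-1) + h(0) + h(1)].
Sum = 7.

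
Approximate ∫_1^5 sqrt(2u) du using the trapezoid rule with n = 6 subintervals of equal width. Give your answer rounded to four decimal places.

Δu = (5 − 1)/6 = 2/3.
f(1) ≈ 1.4142, f(5/3) ≈ 1.8257, f(7/3) ≈ 2.1602, f(3) ≈ 2.4495, f(11/3) ≈ 2.7080, f(13/3) ≈ 2.9439, f(5) ≈ 3.1623.
T_6 = (Δu/2)·[f(u_0) + 2f(u_1) + ... + 2f(u_{5}) + f(u_6)].
Sum ≈ 9.5838.

9.5838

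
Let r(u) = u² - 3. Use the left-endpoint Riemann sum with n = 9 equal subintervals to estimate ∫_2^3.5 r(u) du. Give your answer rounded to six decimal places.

Δu = (3.5 − 2)/9 = 1/6.
Left endpoints: 2, 13/6, 7/3, 2.5, 8/3, 17/6, 3, 19/6, 10/3.
r(2) = 1, r(13/6) = 61/36, r(7/3) = 22/9, r(2.5) = 3.25, r(8/3) = 37/9, r(17/6) = 181/36, r(3) = 6, r(19/6) = 253/36, r(10/3) = 73/9.
Sum = Δu · [r(2) + r(13/6) + r(7/3) + ...].
Sum ≈ 6.444444.

6.444444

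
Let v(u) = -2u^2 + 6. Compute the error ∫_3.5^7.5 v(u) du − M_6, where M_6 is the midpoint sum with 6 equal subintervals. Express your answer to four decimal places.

Exact integral: ∫_3.5^7.5 v(u) du ≈ -228.666667.
M_6 ≈ -228.370370.
Error ≈ -228.666667 − (-228.370370) ≈ -0.2963.

-0.2963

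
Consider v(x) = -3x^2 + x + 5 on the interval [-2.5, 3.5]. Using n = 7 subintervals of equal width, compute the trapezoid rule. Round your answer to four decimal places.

Δx = (3.5 − (-2.5))/7 = 6/7.
v(-2.5) = -16.25, v(-23/14) = -929/196, v(-11/14) = 463/196, v(1/14) = 991/196, v(13/14) = 655/196, v(25/14) = -545/196, v(37/14) = -2609/196, v(3.5) = -28.25.
T_7 = (Δx/2)·[v(x_0) + 2v(x_1) + ... + 2v(x_{6}) + v(x_7)].
Sum ≈ -27.7041.

-27.7041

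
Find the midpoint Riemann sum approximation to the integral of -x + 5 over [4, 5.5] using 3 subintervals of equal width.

Δx = (5.5 − 4)/3 = 0.5.
Midpoints: 4.25, 4.75, 5.25.
f(4.25) = 0.75, f(4.75) = 0.25, f(5.25) = -0.25.
Sum = Δx · [f(4.25) + f(4.75) + f(5.25)].
Sum = 0.375.

0.375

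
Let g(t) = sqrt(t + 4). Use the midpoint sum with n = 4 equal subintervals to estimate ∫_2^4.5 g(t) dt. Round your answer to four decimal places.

Δt = (4.5 − 2)/4 = 0.625.
Midpoints: 2.3125, 2.9375, 3.5625, 4.1875.
g(2.3125) ≈ 2.5125, g(2.9375) ≈ 2.6339, g(3.5625) ≈ 2.7500, g(4.1875) ≈ 2.8614.
Sum = Δt · [g(2.3125) + g(2.9375) + g(3.5625) + g(4.1875)].
Sum ≈ 6.7236.

6.7236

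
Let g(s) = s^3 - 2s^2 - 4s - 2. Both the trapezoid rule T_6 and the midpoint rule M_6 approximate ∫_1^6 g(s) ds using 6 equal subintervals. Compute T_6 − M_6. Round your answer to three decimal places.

T_6 ≈ 105.33565.
M_6 ≈ 97.95718.
T_6 − M_6 ≈ 7.378.

7.378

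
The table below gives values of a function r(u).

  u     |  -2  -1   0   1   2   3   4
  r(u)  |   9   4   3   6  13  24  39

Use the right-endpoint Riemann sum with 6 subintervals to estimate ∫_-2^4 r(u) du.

89

Δu = 1.
Sum = 1·[4 + 3 + 6 + 13 + 24 + 39] = 89.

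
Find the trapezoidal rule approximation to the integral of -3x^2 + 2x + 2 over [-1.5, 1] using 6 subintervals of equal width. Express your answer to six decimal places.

-0.842014

Δx = (1 − (-1.5))/6 = 5/12.
f(-1.5) = -7.75, f(-13/12) = -3.6875, f(-2/3) = -2/3, f(-0.25) = 1.3125, f(1/6) = 2.25, f(7/12) = 103/48, f(1) = 1.
T_6 = (Δx/2)·[f(x_0) + 2f(x_1) + ... + 2f(x_{5}) + f(x_6)].
Sum ≈ -0.842014.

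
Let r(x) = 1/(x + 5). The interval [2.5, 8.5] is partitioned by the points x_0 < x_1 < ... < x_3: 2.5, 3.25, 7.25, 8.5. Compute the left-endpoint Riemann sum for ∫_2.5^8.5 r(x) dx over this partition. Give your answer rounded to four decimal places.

0.6869

Subinterval widths: 0.75, 4, 1.25.
Left endpoints: 2.5, 3.25, 7.25.
r(2.5) = 2/15, r(3.25) = 4/33, r(7.25) = 4/49.
Sum = Σ Δx_i · r(x_i).
Sum ≈ 0.6869.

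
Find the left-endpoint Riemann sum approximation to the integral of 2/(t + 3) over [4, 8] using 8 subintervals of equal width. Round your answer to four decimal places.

Δt = (8 − 4)/8 = 0.5.
Left endpoints: 4, 4.5, 5, 5.5, 6, 6.5, 7, 7.5.
f(4) = 2/7, f(4.5) = 4/15, f(5) = 0.25, f(5.5) = 4/17, f(6) = 2/9, f(6.5) = 4/19, f(7) = 0.2, f(7.5) = 4/21.
Sum = Δt · [f(4) + f(4.5) + f(5) + ...].
Sum ≈ 0.9304.

0.9304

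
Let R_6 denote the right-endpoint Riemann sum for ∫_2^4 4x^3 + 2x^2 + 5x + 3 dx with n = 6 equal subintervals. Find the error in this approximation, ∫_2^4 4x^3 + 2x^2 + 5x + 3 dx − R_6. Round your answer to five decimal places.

Exact integral: ∫_2^4 f(x) dx ≈ 313.3333333.
R_6 ≈ 357.7407407.
Error ≈ 313.3333333 − 357.7407407 ≈ -44.40741.

-44.40741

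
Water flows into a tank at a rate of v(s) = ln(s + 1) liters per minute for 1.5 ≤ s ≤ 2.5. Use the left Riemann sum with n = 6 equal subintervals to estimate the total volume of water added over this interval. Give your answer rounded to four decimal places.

Δs = (2.5 − 1.5)/6 = 1/6.
Left endpoints: 1.5, 5/3, 11/6, 2, 13/6, 7/3.
v(1.5) ≈ 0.9163, v(5/3) ≈ 0.9808, v(11/6) ≈ 1.0415, v(2) ≈ 1.0986, v(13/6) ≈ 1.1527, v(7/3) ≈ 1.2040.
Sum = Δs · [v(1.5) + v(5/3) + v(11/6) + ...].
Sum ≈ 1.0656.

1.0656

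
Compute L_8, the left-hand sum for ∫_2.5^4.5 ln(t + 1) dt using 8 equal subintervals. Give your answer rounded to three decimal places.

2.934

Δt = (4.5 − 2.5)/8 = 0.25.
Left endpoints: 2.5, 2.75, 3, 3.25, 3.5, 3.75, 4, 4.25.
f(2.5) ≈ 1.253, f(2.75) ≈ 1.322, f(3) ≈ 1.386, f(3.25) ≈ 1.447, f(3.5) ≈ 1.504, f(3.75) ≈ 1.558, f(4) ≈ 1.609, f(4.25) ≈ 1.658.
Sum = Δt · [f(2.5) + f(2.75) + f(3) + ...].
Sum ≈ 2.934.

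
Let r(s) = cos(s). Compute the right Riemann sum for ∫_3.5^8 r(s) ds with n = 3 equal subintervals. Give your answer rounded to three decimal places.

1.672

Δs = (8 − 3.5)/3 = 1.5.
Right endpoints: 5, 6.5, 8.
r(5) ≈ 0.284, r(6.5) ≈ 0.977, r(8) ≈ -0.146.
Sum = Δs · [r(5) + r(6.5) + r(8)].
Sum ≈ 1.672.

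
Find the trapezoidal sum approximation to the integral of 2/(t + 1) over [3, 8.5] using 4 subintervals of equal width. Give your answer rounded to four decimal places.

1.7460

Δt = (8.5 − 3)/4 = 1.375.
f(3) = 0.5, f(4.375) = 16/43, f(5.75) = 8/27, f(7.125) = 16/65, f(8.5) = 4/19.
T_4 = (Δt/2)·[f(t_0) + 2f(t_1) + 2f(t_2) + 2f(t_3) + f(t_4)].
Sum ≈ 1.7460.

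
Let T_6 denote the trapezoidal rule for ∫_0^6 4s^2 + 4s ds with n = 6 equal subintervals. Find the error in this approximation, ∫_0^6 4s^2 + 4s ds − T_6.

-4

Exact integral: ∫_0^6 f(s) ds = 360.
T_6 = 364.
Error = 360 − 364 = -4.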